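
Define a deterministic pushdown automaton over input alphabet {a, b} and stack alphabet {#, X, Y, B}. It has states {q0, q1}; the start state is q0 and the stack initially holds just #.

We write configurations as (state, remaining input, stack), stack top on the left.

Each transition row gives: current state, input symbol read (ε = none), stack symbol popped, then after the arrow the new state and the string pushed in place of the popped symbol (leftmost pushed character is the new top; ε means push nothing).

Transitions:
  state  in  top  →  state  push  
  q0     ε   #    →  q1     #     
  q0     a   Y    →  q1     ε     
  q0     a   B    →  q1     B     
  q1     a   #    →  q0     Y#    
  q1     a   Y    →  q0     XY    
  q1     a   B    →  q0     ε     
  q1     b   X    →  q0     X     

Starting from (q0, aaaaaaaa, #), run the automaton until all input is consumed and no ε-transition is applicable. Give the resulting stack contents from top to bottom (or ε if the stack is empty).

#

(q0, aaaaaaaa, #) ⊢ (q1, aaaaaaaa, #) ⊢ (q0, aaaaaaa, Y#) ⊢ (q1, aaaaaa, #) ⊢ (q0, aaaaa, Y#) ⊢ (q1, aaaa, #) ⊢ (q0, aaa, Y#) ⊢ (q1, aa, #) ⊢ (q0, a, Y#) ⊢ (q1, ε, #)
All input consumed in state q1 with stack #.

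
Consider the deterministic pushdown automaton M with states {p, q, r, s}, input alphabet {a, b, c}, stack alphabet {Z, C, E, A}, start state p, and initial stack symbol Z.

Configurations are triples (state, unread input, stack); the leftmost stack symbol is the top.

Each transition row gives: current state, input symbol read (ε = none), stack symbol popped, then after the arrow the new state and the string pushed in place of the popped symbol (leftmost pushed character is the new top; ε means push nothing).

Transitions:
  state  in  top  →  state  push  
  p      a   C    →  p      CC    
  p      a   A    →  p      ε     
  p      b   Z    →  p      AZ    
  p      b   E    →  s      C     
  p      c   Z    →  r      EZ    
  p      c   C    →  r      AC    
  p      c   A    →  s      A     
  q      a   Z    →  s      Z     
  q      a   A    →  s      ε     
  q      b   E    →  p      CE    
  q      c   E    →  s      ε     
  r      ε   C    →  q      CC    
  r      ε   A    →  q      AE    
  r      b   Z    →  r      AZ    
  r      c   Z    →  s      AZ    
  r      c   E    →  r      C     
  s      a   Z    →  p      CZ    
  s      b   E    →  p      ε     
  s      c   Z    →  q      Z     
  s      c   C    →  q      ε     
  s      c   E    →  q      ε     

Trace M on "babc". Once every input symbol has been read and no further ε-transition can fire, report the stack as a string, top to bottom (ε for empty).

AZ

(p, babc, Z)
  read b, top Z: go to p, push AZ → (p, abc, AZ)
  read a, top A: go to p, push ε → (p, bc, Z)
  read b, top Z: go to p, push AZ → (p, c, AZ)
  read c, top A: go to s, push A → (s, ε, AZ)
All input consumed in state s with stack AZ.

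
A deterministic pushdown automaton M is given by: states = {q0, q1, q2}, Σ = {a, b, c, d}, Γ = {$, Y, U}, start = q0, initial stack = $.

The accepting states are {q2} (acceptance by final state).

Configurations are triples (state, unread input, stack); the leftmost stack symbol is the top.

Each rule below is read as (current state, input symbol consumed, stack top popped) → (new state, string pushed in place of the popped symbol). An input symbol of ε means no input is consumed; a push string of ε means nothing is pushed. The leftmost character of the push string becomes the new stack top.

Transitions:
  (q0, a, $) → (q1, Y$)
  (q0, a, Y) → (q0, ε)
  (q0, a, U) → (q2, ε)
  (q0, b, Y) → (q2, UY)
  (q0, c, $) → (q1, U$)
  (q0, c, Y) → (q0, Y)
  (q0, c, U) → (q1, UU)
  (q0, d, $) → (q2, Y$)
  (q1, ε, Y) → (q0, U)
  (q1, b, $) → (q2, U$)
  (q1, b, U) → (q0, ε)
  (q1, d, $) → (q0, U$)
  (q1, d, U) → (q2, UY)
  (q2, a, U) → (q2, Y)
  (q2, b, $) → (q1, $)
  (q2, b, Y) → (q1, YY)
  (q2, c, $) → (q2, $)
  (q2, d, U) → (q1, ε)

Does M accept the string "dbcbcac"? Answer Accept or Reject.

Reject

(q0, dbcbcac, $)
  read d, top $: go to q2, push Y$ → (q2, bcbcac, Y$)
  read b, top Y: go to q1, push YY → (q1, cbcac, YY$)
  ε-move, top Y: go to q0, push U → (q0, cbcac, UY$)
  read c, top U: go to q1, push UU → (q1, bcac, UUY$)
  read b, top U: go to q0, push ε → (q0, cac, UY$)
  read c, top U: go to q1, push UU → (q1, ac, UUY$)
No transition applies at (q1, ac, UUY$); input not fully consumed.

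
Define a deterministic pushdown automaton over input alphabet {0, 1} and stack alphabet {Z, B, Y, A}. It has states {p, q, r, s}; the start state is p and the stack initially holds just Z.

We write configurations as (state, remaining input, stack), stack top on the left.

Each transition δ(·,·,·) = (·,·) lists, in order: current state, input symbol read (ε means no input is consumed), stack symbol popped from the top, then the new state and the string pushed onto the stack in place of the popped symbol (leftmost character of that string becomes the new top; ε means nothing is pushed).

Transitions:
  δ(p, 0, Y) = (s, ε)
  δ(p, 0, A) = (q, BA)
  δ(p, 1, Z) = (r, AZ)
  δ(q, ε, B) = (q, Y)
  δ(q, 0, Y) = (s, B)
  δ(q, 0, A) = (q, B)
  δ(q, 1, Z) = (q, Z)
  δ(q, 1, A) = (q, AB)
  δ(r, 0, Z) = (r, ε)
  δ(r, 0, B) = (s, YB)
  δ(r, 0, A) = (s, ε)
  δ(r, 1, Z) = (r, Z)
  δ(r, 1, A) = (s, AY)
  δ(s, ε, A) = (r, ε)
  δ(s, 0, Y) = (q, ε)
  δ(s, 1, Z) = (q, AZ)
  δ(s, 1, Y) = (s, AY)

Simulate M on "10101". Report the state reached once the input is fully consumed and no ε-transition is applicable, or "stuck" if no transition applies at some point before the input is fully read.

(p, 10101, Z)
  read 1, top Z: go to r, push AZ → (r, 0101, AZ)
  read 0, top A: go to s, push ε → (s, 101, Z)
  read 1, top Z: go to q, push AZ → (q, 01, AZ)
  read 0, top A: go to q, push B → (q, 1, BZ)
  ε-move, top B: go to q, push Y → (q, 1, YZ)
No transition for (q, 1, top Y); M blocks with input 1 remaining.

stuck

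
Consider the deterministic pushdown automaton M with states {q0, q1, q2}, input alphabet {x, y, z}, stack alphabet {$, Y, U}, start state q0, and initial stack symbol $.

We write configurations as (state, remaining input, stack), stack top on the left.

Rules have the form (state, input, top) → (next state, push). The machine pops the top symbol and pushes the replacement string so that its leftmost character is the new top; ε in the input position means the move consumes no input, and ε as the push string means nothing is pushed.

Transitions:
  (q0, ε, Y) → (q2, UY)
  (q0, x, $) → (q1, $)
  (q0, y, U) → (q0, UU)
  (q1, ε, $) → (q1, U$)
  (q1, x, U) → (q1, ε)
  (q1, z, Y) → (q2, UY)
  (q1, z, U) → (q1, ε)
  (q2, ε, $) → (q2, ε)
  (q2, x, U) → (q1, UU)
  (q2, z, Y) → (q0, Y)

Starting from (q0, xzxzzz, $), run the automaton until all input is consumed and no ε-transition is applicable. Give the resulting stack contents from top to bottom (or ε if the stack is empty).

U$

(q0, xzxzzz, $)
  read x, top $: go to q1, push $ → (q1, zxzzz, $)
  ε-move, top $: go to q1, push U$ → (q1, zxzzz, U$)
  read z, top U: go to q1, push ε → (q1, xzzz, $)
  ε-move, top $: go to q1, push U$ → (q1, xzzz, U$)
  read x, top U: go to q1, push ε → (q1, zzz, $)
  ε-move, top $: go to q1, push U$ → (q1, zzz, U$)
  read z, top U: go to q1, push ε → (q1, zz, $)
  ε-move, top $: go to q1, push U$ → (q1, zz, U$)
  read z, top U: go to q1, push ε → (q1, z, $)
  ε-move, top $: go to q1, push U$ → (q1, z, U$)
  read z, top U: go to q1, push ε → (q1, ε, $)
  ε-move, top $: go to q1, push U$ → (q1, ε, U$)
All input consumed in state q1 with stack U$.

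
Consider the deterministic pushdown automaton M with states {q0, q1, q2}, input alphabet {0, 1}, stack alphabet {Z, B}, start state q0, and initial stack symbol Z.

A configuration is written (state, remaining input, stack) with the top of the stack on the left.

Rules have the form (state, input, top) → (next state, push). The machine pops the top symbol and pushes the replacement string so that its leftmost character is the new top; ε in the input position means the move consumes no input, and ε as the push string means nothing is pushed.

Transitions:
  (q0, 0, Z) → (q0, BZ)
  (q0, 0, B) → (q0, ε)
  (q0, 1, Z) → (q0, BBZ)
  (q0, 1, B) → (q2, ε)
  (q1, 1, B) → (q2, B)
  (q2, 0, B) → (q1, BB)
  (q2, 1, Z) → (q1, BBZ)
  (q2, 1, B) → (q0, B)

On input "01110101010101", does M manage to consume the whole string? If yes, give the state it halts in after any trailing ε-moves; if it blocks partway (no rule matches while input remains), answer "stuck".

q2

(q0, 01110101010101, Z) ⊢ (q0, 1110101010101, BZ) ⊢ (q2, 110101010101, Z) ⊢ (q1, 10101010101, BBZ) ⊢ (q2, 0101010101, BBZ) ⊢ (q1, 101010101, BBBZ) ⊢ (q2, 01010101, BBBZ) ⊢ (q1, 1010101, BBBBZ) ⊢ (q2, 010101, BBBBZ) ⊢ (q1, 10101, BBBBBZ) ⊢ (q2, 0101, BBBBBZ) ⊢ (q1, 101, BBBBBBZ) ⊢ (q2, 01, BBBBBBZ) ⊢ (q1, 1, BBBBBBBZ) ⊢ (q2, ε, BBBBBBBZ)
All input consumed; M is in state q2.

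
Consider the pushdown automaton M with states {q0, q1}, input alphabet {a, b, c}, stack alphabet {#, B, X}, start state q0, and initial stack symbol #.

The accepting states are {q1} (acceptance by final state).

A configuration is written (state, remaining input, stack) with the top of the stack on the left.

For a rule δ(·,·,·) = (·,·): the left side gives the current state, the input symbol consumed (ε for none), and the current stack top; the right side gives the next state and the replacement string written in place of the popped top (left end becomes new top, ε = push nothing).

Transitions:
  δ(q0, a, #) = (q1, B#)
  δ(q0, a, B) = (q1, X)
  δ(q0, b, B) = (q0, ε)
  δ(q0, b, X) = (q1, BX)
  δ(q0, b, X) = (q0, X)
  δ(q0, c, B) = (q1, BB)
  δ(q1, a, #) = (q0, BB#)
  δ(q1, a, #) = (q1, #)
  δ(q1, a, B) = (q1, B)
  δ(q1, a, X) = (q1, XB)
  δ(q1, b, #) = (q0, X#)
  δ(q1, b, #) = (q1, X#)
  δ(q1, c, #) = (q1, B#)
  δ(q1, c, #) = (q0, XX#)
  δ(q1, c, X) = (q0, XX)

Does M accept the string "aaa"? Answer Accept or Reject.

One accepting computation: (q0, aaa, #) ⊢ (q1, aa, B#) ⊢ (q1, a, B#) ⊢ (q1, ε, B#)
All input consumed and state q1 ∈ F.

Accept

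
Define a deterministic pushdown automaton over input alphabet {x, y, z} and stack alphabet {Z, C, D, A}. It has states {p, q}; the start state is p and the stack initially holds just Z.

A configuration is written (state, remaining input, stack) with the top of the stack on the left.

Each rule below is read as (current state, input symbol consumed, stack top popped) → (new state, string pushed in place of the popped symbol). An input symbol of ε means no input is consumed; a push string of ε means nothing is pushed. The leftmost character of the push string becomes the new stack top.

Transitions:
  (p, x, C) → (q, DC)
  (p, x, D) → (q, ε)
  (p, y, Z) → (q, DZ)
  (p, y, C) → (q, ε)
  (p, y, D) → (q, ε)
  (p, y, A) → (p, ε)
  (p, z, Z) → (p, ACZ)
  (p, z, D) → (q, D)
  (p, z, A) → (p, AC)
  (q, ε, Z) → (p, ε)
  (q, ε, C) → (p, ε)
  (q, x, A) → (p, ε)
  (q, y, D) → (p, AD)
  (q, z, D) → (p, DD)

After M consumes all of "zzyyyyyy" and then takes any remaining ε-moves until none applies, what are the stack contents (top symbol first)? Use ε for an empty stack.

ε

(p, zzyyyyyy, Z)
  read z, top Z: go to p, push ACZ → (p, zyyyyyy, ACZ)
  read z, top A: go to p, push AC → (p, yyyyyy, ACCZ)
  read y, top A: go to p, push ε → (p, yyyyy, CCZ)
  read y, top C: go to q, push ε → (q, yyyy, CZ)
  ε-move, top C: go to p, push ε → (p, yyyy, Z)
  read y, top Z: go to q, push DZ → (q, yyy, DZ)
  read y, top D: go to p, push AD → (p, yy, ADZ)
  read y, top A: go to p, push ε → (p, y, DZ)
  read y, top D: go to q, push ε → (q, ε, Z)
  ε-move, top Z: go to p, push ε → (p, ε, ε)
All input consumed in state p with stack ε.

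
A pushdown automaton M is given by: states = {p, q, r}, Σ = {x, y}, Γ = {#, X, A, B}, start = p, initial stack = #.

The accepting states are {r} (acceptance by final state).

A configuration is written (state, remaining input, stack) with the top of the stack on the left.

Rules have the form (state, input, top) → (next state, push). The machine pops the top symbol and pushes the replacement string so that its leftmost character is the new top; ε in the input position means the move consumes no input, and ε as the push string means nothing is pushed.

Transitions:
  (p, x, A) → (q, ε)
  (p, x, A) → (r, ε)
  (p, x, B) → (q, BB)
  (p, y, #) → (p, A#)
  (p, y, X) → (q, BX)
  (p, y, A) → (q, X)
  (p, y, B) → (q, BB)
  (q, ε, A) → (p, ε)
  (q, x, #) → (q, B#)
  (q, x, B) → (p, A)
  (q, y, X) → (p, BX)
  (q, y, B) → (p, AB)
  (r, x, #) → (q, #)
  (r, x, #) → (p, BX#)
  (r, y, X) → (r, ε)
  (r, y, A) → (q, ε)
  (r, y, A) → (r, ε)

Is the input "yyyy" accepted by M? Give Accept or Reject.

No computation consumes all input and reaches a final state.

Reject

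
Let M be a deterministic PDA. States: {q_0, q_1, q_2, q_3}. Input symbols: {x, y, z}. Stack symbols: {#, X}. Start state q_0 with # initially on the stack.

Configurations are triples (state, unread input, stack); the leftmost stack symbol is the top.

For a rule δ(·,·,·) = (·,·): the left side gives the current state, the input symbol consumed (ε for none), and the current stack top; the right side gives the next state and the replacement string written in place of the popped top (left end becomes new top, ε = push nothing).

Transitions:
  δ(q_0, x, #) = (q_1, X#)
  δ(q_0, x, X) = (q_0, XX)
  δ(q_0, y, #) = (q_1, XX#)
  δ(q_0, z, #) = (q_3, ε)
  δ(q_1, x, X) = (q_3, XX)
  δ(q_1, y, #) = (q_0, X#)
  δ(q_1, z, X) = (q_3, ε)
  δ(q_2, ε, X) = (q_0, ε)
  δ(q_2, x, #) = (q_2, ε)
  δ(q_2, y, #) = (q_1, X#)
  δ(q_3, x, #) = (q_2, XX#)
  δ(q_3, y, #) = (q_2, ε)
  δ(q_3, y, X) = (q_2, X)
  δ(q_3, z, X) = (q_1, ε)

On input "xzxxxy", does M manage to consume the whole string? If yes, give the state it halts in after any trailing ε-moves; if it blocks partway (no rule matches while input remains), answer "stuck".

(q_0, xzxxxy, #)
  read x, top #: go to q_1, push X# → (q_1, zxxxy, X#)
  read z, top X: go to q_3, push ε → (q_3, xxxy, #)
  read x, top #: go to q_2, push XX# → (q_2, xxy, XX#)
  ε-move, top X: go to q_0, push ε → (q_0, xxy, X#)
  read x, top X: go to q_0, push XX → (q_0, xy, XX#)
  read x, top X: go to q_0, push XX → (q_0, y, XXX#)
No transition for (q_0, y, top X); M blocks with input y remaining.

stuck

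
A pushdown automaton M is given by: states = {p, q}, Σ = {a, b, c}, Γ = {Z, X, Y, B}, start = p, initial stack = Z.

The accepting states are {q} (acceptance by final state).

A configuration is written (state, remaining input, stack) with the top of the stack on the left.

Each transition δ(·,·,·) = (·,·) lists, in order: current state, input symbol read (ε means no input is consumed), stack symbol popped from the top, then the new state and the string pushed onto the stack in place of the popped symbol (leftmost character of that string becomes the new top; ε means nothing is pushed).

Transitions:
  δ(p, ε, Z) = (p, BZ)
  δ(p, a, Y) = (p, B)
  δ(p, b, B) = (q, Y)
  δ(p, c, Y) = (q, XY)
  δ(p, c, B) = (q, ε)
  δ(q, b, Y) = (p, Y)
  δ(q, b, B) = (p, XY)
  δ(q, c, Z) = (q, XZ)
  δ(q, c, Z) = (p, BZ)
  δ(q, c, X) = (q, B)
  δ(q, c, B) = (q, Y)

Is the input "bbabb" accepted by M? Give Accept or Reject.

No computation consumes all input and reaches a final state.

Reject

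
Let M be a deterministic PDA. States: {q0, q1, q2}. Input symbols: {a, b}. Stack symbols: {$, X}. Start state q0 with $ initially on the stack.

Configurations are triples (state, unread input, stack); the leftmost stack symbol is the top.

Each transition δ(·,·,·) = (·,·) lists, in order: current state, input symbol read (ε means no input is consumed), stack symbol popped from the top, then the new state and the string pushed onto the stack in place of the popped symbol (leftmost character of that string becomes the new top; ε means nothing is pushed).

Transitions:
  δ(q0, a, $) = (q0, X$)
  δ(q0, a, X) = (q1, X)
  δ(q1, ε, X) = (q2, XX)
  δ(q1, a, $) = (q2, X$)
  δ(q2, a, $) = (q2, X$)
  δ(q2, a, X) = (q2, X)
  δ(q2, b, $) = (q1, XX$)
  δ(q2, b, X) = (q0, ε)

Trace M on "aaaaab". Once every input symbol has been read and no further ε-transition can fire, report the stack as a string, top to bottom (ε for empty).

X$

(q0, aaaaab, $)
  read a, top $: go to q0, push X$ → (q0, aaaab, X$)
  read a, top X: go to q1, push X → (q1, aaab, X$)
  ε-move, top X: go to q2, push XX → (q2, aaab, XX$)
  read a, top X: go to q2, push X → (q2, aab, XX$)
  read a, top X: go to q2, push X → (q2, ab, XX$)
  read a, top X: go to q2, push X → (q2, b, XX$)
  read b, top X: go to q0, push ε → (q0, ε, X$)
All input consumed in state q0 with stack X$.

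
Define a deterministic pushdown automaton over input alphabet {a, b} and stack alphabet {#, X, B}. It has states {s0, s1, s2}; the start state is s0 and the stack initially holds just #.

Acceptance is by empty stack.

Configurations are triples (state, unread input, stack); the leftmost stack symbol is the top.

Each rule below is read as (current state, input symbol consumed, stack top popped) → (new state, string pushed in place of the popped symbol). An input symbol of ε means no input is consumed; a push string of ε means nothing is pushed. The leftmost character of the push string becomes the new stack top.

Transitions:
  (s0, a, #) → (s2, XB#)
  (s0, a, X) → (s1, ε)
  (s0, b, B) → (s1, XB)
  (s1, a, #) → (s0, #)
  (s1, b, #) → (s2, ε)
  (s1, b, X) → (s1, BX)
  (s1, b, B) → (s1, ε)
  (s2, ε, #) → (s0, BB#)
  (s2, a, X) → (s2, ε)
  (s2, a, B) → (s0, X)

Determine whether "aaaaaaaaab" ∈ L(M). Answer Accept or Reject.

(s0, aaaaaaaaab, #)
  read a, top #: go to s2, push XB# → (s2, aaaaaaaab, XB#)
  read a, top X: go to s2, push ε → (s2, aaaaaaab, B#)
  read a, top B: go to s0, push X → (s0, aaaaaab, X#)
  read a, top X: go to s1, push ε → (s1, aaaaab, #)
  read a, top #: go to s0, push # → (s0, aaaab, #)
  read a, top #: go to s2, push XB# → (s2, aaab, XB#)
  read a, top X: go to s2, push ε → (s2, aab, B#)
  read a, top B: go to s0, push X → (s0, ab, X#)
  read a, top X: go to s1, push ε → (s1, b, #)
  read b, top #: go to s2, push ε → (s2, ε, ε)
All input consumed and the stack is empty.

Accept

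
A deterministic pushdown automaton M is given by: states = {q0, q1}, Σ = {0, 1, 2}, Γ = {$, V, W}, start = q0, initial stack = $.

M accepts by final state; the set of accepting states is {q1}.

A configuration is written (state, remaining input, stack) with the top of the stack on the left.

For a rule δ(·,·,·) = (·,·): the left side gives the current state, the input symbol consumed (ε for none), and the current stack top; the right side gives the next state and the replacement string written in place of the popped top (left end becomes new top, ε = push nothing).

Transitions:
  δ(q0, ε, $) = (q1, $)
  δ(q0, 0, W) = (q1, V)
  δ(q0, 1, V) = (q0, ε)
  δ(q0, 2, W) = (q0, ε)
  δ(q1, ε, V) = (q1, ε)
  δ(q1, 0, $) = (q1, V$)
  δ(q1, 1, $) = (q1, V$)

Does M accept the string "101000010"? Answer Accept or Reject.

(q0, 101000010, $)
  ε-move, top $: go to q1, push $ → (q1, 101000010, $)
  read 1, top $: go to q1, push V$ → (q1, 01000010, V$)
  ε-move, top V: go to q1, push ε → (q1, 01000010, $)
  read 0, top $: go to q1, push V$ → (q1, 1000010, V$)
  ε-move, top V: go to q1, push ε → (q1, 1000010, $)
  read 1, top $: go to q1, push V$ → (q1, 000010, V$)
  ε-move, top V: go to q1, push ε → (q1, 000010, $)
  read 0, top $: go to q1, push V$ → (q1, 00010, V$)
  ε-move, top V: go to q1, push ε → (q1, 00010, $)
  read 0, top $: go to q1, push V$ → (q1, 0010, V$)
  ε-move, top V: go to q1, push ε → (q1, 0010, $)
  read 0, top $: go to q1, push V$ → (q1, 010, V$)
  ε-move, top V: go to q1, push ε → (q1, 010, $)
  read 0, top $: go to q1, push V$ → (q1, 10, V$)
  ε-move, top V: go to q1, push ε → (q1, 10, $)
  read 1, top $: go to q1, push V$ → (q1, 0, V$)
  ε-move, top V: go to q1, push ε → (q1, 0, $)
  read 0, top $: go to q1, push V$ → (q1, ε, V$)
All input consumed; state q1 ∈ F.

Accept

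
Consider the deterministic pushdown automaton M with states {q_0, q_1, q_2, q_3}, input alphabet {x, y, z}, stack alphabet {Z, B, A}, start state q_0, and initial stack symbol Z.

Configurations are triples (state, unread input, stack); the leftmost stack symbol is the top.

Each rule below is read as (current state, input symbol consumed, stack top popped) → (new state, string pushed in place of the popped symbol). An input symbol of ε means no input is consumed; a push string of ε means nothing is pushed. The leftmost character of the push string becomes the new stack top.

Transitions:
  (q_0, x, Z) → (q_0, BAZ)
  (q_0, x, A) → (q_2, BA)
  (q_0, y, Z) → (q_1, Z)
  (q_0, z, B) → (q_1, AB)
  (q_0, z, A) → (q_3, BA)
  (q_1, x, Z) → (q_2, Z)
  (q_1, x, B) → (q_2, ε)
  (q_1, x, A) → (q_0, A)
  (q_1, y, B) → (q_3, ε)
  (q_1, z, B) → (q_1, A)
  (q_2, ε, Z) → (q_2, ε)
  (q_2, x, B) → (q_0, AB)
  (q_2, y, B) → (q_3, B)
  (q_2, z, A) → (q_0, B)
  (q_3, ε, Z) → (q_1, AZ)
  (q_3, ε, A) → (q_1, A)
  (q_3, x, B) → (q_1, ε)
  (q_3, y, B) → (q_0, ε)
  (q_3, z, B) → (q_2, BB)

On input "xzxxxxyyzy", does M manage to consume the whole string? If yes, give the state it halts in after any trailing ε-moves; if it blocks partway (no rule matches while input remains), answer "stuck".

q_0

(q_0, xzxxxxyyzy, Z)
  read x, top Z: go to q_0, push BAZ → (q_0, zxxxxyyzy, BAZ)
  read z, top B: go to q_1, push AB → (q_1, xxxxyyzy, ABAZ)
  read x, top A: go to q_0, push A → (q_0, xxxyyzy, ABAZ)
  read x, top A: go to q_2, push BA → (q_2, xxyyzy, BABAZ)
  read x, top B: go to q_0, push AB → (q_0, xyyzy, ABABAZ)
  read x, top A: go to q_2, push BA → (q_2, yyzy, BABABAZ)
  read y, top B: go to q_3, push B → (q_3, yzy, BABABAZ)
  read y, top B: go to q_0, push ε → (q_0, zy, ABABAZ)
  read z, top A: go to q_3, push BA → (q_3, y, BABABAZ)
  read y, top B: go to q_0, push ε → (q_0, ε, ABABAZ)
All input consumed; M is in state q_0.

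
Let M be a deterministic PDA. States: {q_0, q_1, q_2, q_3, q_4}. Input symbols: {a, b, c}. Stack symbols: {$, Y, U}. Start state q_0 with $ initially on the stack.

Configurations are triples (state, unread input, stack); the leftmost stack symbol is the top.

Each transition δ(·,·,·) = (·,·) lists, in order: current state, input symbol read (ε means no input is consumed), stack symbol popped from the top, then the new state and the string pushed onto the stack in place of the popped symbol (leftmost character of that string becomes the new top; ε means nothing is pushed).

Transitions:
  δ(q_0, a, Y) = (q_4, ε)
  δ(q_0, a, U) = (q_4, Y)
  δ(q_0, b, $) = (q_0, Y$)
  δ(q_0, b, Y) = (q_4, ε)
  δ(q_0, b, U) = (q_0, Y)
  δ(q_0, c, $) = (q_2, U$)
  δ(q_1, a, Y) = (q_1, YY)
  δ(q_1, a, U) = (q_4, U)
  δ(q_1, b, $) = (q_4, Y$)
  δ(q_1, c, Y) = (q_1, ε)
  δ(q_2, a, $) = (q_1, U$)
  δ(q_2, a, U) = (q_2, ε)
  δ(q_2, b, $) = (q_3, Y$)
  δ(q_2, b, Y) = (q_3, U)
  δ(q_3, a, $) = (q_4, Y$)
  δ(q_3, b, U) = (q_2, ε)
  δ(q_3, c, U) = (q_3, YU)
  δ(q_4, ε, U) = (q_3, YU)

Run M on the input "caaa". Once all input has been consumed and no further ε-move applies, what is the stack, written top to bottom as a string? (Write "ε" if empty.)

(q_0, caaa, $)
  read c, top $: go to q_2, push U$ → (q_2, aaa, U$)
  read a, top U: go to q_2, push ε → (q_2, aa, $)
  read a, top $: go to q_1, push U$ → (q_1, a, U$)
  read a, top U: go to q_4, push U → (q_4, ε, U$)
  ε-move, top U: go to q_3, push YU → (q_3, ε, YU$)
All input consumed in state q_3 with stack YU$.

YU$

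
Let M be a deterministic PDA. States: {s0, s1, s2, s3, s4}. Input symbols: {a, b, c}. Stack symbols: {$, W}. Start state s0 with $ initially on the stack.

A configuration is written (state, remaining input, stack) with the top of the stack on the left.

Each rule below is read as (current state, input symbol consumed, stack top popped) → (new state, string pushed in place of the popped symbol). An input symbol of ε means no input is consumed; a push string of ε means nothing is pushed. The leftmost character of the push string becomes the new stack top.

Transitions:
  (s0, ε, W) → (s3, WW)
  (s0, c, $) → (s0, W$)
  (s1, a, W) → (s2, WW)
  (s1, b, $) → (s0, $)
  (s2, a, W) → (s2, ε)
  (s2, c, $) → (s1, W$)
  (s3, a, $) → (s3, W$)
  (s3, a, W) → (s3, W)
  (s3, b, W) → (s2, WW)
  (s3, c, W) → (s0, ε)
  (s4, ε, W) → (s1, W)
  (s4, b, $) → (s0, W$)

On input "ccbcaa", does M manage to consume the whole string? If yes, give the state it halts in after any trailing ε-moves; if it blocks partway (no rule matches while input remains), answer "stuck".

(s0, ccbcaa, $)
  read c, top $: go to s0, push W$ → (s0, cbcaa, W$)
  ε-move, top W: go to s3, push WW → (s3, cbcaa, WW$)
  read c, top W: go to s0, push ε → (s0, bcaa, W$)
  ε-move, top W: go to s3, push WW → (s3, bcaa, WW$)
  read b, top W: go to s2, push WW → (s2, caa, WWW$)
No transition for (s2, c, top W); M blocks with input caa remaining.

stuck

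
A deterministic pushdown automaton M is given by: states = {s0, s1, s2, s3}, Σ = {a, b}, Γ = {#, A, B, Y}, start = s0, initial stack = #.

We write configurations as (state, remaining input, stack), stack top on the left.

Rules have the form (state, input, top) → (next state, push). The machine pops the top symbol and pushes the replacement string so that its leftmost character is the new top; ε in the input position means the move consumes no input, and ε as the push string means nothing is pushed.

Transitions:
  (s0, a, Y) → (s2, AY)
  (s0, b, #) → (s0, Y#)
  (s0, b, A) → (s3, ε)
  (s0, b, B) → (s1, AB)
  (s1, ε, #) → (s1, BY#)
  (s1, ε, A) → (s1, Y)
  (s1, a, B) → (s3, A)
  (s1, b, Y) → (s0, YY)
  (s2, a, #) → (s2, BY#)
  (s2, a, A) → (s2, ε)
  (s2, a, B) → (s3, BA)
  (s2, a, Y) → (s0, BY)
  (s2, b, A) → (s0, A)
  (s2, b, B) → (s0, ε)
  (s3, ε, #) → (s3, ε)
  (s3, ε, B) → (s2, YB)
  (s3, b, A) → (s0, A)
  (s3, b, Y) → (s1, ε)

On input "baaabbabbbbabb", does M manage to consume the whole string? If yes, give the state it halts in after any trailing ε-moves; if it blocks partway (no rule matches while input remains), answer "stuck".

s3

(s0, baaabbabbbbabb, #) ⊢ (s0, aaabbabbbbabb, Y#) ⊢ (s2, aabbabbbbabb, AY#) ⊢ (s2, abbabbbbabb, Y#) ⊢ (s0, bbabbbbabb, BY#) ⊢ (s1, babbbbabb, ABY#) ⊢ (s1, babbbbabb, YBY#) ⊢ (s0, abbbbabb, YYBY#) ⊢ (s2, bbbbabb, AYYBY#) ⊢ (s0, bbbabb, AYYBY#) ⊢ (s3, bbabb, YYBY#) ⊢ (s1, babb, YBY#) ⊢ (s0, abb, YYBY#) ⊢ (s2, bb, AYYBY#) ⊢ (s0, b, AYYBY#) ⊢ (s3, ε, YYBY#)
All input consumed; M is in state s3.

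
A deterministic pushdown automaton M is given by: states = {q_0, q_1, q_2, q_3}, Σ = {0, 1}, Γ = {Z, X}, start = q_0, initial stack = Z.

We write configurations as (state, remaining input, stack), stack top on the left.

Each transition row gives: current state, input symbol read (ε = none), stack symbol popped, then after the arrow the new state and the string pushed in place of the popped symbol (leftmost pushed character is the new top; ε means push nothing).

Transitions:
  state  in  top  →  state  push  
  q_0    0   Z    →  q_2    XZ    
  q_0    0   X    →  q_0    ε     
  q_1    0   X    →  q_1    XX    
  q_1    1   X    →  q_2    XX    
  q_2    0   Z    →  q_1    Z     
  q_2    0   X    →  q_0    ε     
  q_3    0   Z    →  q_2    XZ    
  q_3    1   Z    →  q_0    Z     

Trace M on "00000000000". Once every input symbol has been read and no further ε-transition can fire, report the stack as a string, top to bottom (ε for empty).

XZ

(q_0, 00000000000, Z)
  read 0, top Z: go to q_2, push XZ → (q_2, 0000000000, XZ)
  read 0, top X: go to q_0, push ε → (q_0, 000000000, Z)
  read 0, top Z: go to q_2, push XZ → (q_2, 00000000, XZ)
  read 0, top X: go to q_0, push ε → (q_0, 0000000, Z)
  read 0, top Z: go to q_2, push XZ → (q_2, 000000, XZ)
  read 0, top X: go to q_0, push ε → (q_0, 00000, Z)
  read 0, top Z: go to q_2, push XZ → (q_2, 0000, XZ)
  read 0, top X: go to q_0, push ε → (q_0, 000, Z)
  read 0, top Z: go to q_2, push XZ → (q_2, 00, XZ)
  read 0, top X: go to q_0, push ε → (q_0, 0, Z)
  read 0, top Z: go to q_2, push XZ → (q_2, ε, XZ)
All input consumed in state q_2 with stack XZ.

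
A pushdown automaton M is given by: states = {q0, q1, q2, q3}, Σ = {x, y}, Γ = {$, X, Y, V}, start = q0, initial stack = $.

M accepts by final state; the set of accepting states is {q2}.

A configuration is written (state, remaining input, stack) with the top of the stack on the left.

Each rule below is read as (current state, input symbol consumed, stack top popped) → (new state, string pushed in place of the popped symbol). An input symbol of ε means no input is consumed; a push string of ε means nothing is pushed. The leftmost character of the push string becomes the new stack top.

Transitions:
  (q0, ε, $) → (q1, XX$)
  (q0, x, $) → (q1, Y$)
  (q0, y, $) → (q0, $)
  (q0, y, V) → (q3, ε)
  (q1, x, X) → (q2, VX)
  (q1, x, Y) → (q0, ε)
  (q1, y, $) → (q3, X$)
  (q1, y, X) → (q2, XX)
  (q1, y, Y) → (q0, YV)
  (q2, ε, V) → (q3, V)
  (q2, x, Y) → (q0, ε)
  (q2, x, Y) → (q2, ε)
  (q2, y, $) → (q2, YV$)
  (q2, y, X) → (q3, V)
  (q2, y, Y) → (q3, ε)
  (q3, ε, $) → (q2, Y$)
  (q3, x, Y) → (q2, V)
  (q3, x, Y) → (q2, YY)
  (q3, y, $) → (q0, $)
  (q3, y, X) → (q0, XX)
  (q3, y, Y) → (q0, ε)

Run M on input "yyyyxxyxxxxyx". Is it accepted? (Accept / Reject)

Accept

One accepting computation: (q0, yyyyxxyxxxxyx, $) ⊢ (q0, yyyxxyxxxxyx, $) ⊢ (q0, yyxxyxxxxyx, $) ⊢ (q0, yxxyxxxxyx, $) ⊢ (q0, xxyxxxxyx, $) ⊢ (q1, xyxxxxyx, Y$) ⊢ (q0, yxxxxyx, $) ⊢ (q0, xxxxyx, $) ⊢ (q1, xxxyx, Y$) ⊢ (q0, xxyx, $) ⊢ (q1, xyx, Y$) ⊢ (q0, yx, $) ⊢ (q0, x, $) ⊢ (q1, x, XX$) ⊢ (q2, ε, VXX$)
All input consumed and state q2 ∈ F.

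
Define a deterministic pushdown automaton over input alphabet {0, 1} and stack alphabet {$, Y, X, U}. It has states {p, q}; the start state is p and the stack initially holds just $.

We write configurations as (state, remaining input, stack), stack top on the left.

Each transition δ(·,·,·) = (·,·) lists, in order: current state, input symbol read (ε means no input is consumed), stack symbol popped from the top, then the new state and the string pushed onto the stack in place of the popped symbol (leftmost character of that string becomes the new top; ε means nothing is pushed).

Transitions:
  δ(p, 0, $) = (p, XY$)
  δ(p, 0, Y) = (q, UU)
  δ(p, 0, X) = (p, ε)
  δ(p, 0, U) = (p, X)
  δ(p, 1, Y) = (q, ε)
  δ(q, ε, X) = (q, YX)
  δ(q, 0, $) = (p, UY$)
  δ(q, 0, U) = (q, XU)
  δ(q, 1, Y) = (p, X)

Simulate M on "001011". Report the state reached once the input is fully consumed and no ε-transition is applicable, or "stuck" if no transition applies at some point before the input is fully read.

(p, 001011, $) ⊢ (p, 01011, XY$) ⊢ (p, 1011, Y$) ⊢ (q, 011, $) ⊢ (p, 11, UY$)
No transition for (p, 1, top U); M blocks with input 11 remaining.

stuck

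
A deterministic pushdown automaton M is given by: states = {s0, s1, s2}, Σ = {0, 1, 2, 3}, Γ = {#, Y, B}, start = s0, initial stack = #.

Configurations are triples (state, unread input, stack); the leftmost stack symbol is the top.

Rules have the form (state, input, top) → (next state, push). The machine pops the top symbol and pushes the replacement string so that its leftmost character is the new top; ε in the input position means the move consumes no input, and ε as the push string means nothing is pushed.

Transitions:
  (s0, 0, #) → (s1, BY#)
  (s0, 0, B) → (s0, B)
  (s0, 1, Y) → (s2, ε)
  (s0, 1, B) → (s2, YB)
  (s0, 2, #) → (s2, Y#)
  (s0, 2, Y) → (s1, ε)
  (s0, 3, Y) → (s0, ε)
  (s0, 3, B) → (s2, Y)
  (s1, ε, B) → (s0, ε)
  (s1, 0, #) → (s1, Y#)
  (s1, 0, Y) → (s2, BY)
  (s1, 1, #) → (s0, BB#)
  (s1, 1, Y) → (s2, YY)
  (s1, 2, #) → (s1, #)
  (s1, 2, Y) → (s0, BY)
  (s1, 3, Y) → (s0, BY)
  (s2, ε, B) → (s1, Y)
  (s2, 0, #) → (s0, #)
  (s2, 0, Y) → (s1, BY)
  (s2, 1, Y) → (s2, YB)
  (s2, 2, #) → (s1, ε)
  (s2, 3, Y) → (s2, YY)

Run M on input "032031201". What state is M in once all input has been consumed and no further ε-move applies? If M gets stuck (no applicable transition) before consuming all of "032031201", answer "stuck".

stuck

(s0, 032031201, #)
  read 0, top #: go to s1, push BY# → (s1, 32031201, BY#)
  ε-move, top B: go to s0, push ε → (s0, 32031201, Y#)
  read 3, top Y: go to s0, push ε → (s0, 2031201, #)
  read 2, top #: go to s2, push Y# → (s2, 031201, Y#)
  read 0, top Y: go to s1, push BY → (s1, 31201, BY#)
  ε-move, top B: go to s0, push ε → (s0, 31201, Y#)
  read 3, top Y: go to s0, push ε → (s0, 1201, #)
No transition for (s0, 1, top #); M blocks with input 1201 remaining.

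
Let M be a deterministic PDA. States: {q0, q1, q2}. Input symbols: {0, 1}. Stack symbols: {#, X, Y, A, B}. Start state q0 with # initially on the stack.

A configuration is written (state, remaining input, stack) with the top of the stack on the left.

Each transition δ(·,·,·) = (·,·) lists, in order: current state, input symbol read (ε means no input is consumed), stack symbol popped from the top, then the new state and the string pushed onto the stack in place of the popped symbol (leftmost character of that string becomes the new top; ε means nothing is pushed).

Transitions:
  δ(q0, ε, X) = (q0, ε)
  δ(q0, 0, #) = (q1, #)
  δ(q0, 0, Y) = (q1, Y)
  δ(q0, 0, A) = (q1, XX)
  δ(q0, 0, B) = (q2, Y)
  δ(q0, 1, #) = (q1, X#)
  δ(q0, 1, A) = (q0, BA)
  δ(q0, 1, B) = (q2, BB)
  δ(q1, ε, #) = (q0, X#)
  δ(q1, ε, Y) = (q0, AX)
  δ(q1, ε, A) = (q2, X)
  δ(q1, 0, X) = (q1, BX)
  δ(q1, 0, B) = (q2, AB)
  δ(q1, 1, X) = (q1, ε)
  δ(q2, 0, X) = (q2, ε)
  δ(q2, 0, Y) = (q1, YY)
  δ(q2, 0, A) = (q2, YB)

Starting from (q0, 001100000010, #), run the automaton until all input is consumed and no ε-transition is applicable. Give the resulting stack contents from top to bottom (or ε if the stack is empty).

(q0, 001100000010, #) ⊢ (q1, 01100000010, #) ⊢ (q0, 01100000010, X#) ⊢ (q0, 01100000010, #) ⊢ (q1, 1100000010, #) ⊢ (q0, 1100000010, X#) ⊢ (q0, 1100000010, #) ⊢ (q1, 100000010, X#) ⊢ (q1, 00000010, #) ⊢ (q0, 00000010, X#) ⊢ (q0, 00000010, #) ⊢ (q1, 0000010, #) ⊢ (q0, 0000010, X#) ⊢ (q0, 0000010, #) ⊢ (q1, 000010, #) ⊢ (q0, 000010, X#) ⊢ (q0, 000010, #) ⊢ (q1, 00010, #) ⊢ (q0, 00010, X#) ⊢ (q0, 00010, #) ⊢ (q1, 0010, #) ⊢ (q0, 0010, X#) ⊢ (q0, 0010, #) ⊢ (q1, 010, #) ⊢ (q0, 010, X#) ⊢ (q0, 010, #) ⊢ (q1, 10, #) ⊢ (q0, 10, X#) ⊢ (q0, 10, #) ⊢ (q1, 0, X#) ⊢ (q1, ε, BX#)
All input consumed in state q1 with stack BX#.

BX#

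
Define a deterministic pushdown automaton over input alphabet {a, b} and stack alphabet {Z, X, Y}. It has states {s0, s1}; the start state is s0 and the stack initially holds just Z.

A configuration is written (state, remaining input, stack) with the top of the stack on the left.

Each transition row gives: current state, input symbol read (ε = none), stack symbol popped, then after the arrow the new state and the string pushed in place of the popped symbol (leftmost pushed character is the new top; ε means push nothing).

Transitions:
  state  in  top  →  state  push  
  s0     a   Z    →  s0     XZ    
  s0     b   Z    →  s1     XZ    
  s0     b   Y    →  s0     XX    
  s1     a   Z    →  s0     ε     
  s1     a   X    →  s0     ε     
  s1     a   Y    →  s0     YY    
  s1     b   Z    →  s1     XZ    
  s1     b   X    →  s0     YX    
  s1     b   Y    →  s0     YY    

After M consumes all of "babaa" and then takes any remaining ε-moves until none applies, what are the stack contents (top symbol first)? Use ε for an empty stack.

(s0, babaa, Z)
  read b, top Z: go to s1, push XZ → (s1, abaa, XZ)
  read a, top X: go to s0, push ε → (s0, baa, Z)
  read b, top Z: go to s1, push XZ → (s1, aa, XZ)
  read a, top X: go to s0, push ε → (s0, a, Z)
  read a, top Z: go to s0, push XZ → (s0, ε, XZ)
All input consumed in state s0 with stack XZ.

XZ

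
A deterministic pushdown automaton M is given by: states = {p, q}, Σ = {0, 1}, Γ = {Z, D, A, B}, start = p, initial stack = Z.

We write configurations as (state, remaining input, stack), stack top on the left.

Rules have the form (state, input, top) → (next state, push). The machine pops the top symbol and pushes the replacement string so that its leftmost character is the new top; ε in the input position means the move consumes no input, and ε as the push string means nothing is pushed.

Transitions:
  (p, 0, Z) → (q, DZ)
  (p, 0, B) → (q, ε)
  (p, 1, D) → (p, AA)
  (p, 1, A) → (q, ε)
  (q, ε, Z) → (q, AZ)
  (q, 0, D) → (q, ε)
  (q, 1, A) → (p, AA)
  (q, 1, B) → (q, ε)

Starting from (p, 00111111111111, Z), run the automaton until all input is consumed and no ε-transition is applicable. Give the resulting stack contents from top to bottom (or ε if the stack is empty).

AZ

(p, 00111111111111, Z)
  read 0, top Z: go to q, push DZ → (q, 0111111111111, DZ)
  read 0, top D: go to q, push ε → (q, 111111111111, Z)
  ε-move, top Z: go to q, push AZ → (q, 111111111111, AZ)
  read 1, top A: go to p, push AA → (p, 11111111111, AAZ)
  read 1, top A: go to q, push ε → (q, 1111111111, AZ)
  read 1, top A: go to p, push AA → (p, 111111111, AAZ)
  read 1, top A: go to q, push ε → (q, 11111111, AZ)
  read 1, top A: go to p, push AA → (p, 1111111, AAZ)
  read 1, top A: go to q, push ε → (q, 111111, AZ)
  read 1, top A: go to p, push AA → (p, 11111, AAZ)
  read 1, top A: go to q, push ε → (q, 1111, AZ)
  read 1, top A: go to p, push AA → (p, 111, AAZ)
  read 1, top A: go to q, push ε → (q, 11, AZ)
  read 1, top A: go to p, push AA → (p, 1, AAZ)
  read 1, top A: go to q, push ε → (q, ε, AZ)
All input consumed in state q with stack AZ.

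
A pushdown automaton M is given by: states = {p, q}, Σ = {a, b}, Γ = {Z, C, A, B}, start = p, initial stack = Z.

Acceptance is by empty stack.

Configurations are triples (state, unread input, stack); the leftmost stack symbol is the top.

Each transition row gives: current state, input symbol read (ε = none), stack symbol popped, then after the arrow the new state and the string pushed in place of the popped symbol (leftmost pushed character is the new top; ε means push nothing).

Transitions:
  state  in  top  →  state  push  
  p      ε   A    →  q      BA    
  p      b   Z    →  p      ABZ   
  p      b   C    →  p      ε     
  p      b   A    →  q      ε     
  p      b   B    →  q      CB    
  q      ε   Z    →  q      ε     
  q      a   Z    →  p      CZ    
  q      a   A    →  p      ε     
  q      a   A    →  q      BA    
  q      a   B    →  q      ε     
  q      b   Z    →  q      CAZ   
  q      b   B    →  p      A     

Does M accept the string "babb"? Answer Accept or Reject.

No computation consumes all input and empties the stack.

Reject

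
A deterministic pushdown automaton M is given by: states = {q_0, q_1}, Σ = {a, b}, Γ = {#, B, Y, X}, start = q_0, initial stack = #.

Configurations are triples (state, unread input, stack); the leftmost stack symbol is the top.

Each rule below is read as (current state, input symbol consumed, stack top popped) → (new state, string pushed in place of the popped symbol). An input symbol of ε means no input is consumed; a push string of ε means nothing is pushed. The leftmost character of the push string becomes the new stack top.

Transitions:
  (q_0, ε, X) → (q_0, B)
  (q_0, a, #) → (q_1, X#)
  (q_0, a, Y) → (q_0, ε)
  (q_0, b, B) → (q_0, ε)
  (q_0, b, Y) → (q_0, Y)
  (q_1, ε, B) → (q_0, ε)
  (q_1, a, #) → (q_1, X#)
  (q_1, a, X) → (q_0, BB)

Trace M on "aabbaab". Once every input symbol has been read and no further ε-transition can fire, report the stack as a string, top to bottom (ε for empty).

B#

(q_0, aabbaab, #) ⊢ (q_1, abbaab, X#) ⊢ (q_0, bbaab, BB#) ⊢ (q_0, baab, B#) ⊢ (q_0, aab, #) ⊢ (q_1, ab, X#) ⊢ (q_0, b, BB#) ⊢ (q_0, ε, B#)
All input consumed in state q_0 with stack B#.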